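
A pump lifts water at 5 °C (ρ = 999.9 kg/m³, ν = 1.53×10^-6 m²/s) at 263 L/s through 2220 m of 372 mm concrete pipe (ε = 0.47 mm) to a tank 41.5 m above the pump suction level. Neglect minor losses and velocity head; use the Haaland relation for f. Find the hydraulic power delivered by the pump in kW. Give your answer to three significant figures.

P_hyd ≈ 205 kW

V = 4Q/(πD²) = 2.420 m/s; Re = 5.88×10^5; ε/D = 0.00126; f = 0.02122
h_f = f(L/D)V²/2g = 37.80 m
Total head H = z + h_f = 41.5 + 37.80 = 79.30 m
P_hyd = ρgQH = 999.9·9.81·0.263·79.30 = 204.6 kW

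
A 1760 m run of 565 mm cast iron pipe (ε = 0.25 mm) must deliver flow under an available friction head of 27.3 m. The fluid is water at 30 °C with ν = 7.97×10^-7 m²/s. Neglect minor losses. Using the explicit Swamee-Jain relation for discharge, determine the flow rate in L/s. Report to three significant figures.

Swamee-Jain (Type II): Q = -0.965·√(gD⁵h_f/L)·ln[ε/(3.7D) + √(3.17ν²L/(gD³h_f))]
√(gD⁵h_f/L) = √(9.81·0.565⁵·27.3/1760) = 0.09360
ε/(3.7D) = 1.20×10^-4; √(3.17ν²L/(gD³h_f)) = 8.57×10^-6
Q = -0.965·0.09360·ln(1.282×10^-4) = 0.8095 m³/s
Check: V = 3.23 m/s, Re = 2.29×10^6, f = 0.01657, h_f = 27.4 m ≈ 27.3 m ✓

Q ≈ 810 L/s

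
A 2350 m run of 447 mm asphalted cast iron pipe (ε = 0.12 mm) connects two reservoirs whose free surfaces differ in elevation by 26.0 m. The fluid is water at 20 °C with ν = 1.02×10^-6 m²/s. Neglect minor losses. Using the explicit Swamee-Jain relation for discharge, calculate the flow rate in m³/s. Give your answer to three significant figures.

Swamee-Jain (Type II): Q = -0.965·√(gD⁵h_f/L)·ln[ε/(3.7D) + √(3.17ν²L/(gD³h_f))]
√(gD⁵h_f/L) = √(9.81·0.447⁵·26.0/2350) = 0.04401
ε/(3.7D) = 7.26×10^-5; √(3.17ν²L/(gD³h_f)) = 1.84×10^-5
Q = -0.965·0.04401·ln(9.100×10^-5) = 0.3952 m³/s
Check: V = 2.52 m/s, Re = 1.10×10^6, f = 0.01540, h_f = 26.2 m ≈ 26.0 m ✓

Q ≈ 0.395 m³/s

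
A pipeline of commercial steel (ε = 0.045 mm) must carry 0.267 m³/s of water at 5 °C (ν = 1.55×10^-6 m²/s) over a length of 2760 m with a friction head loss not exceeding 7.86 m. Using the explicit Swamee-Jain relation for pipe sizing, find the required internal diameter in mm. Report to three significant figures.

D ≈ 502 mm

Swamee-Jain (Type III): D = 0.66·[ε^1.25·(LQ²/(gh_f))^4.75 + ν·Q^9.4·(L/(gh_f))^5.2]^0.04
LQ²/(gh_f) = 2.552; L/(gh_f) = 35.79
Term 1 = ε^1.25·(…)^4.75 = 3.16×10^-4; Term 2 = ν·Q^9.4·(…)^5.2 = 7.58×10^-4
D = 0.66·(3.16×10^-4 + 7.58×10^-4)^0.04 = 0.5021 m = 502 mm
Check: V = 1.35 m/s, Re = 4.37×10^5, f = 0.01458, h_f = 7.43 m ≈ 7.86 m ✓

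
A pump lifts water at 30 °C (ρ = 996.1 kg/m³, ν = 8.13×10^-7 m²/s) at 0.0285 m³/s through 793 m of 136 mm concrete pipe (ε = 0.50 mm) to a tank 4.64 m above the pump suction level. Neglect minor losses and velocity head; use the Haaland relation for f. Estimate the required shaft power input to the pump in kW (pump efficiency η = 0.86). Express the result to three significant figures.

P_shaft ≈ 11.9 kW

V = 4Q/(πD²) = 1.962 m/s; Re = 3.28×10^5; ε/D = 0.00368; f = 0.02811
h_f = f(L/D)V²/2g = 32.15 m
Total head H = z + h_f = 4.64 + 32.15 = 36.79 m
P_hyd = ρgQH = 996.1·9.81·0.0285·36.79 = 10.25 kW
P_shaft = P_hyd/η = 10.25/0.86 = 11.91 kW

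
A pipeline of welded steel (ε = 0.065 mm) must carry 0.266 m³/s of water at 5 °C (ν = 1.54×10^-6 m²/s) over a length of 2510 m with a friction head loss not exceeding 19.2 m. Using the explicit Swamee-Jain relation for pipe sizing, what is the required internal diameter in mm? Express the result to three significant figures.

D ≈ 414 mm

Swamee-Jain (Type III): D = 0.66·[ε^1.25·(LQ²/(gh_f))^4.75 + ν·Q^9.4·(L/(gh_f))^5.2]^0.04
LQ²/(gh_f) = 0.9429; L/(gh_f) = 13.33
Term 1 = ε^1.25·(…)^4.75 = 4.41×10^-6; Term 2 = ν·Q^9.4·(…)^5.2 = 4.26×10^-6
D = 0.66·(4.41×10^-6 + 4.26×10^-6)^0.04 = 0.4141 m = 414 mm
Check: V = 1.98 m/s, Re = 5.31×10^5, f = 0.01500, h_f = 18.1 m ≈ 19.2 m ✓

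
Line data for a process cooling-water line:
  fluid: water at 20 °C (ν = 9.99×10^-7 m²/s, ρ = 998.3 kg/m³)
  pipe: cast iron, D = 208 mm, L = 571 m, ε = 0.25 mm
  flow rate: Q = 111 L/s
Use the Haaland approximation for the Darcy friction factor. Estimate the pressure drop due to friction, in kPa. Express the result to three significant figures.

V = 4Q/(πD²) = 4·0.111/(π·0.208²) = 3.267 m/s
Re = VD/ν = 3.267·0.208/9.99×10^-7 = 6.80×10^5 → turbulent
ε/D = 0.25/208 = 0.00120
Haaland: f = 0.02093
h_f = f(L/D)V²/(2g) = 0.02093·(571/0.208)·3.267²/(2·9.81) = 31.25 m
Δp = ρg·h_f = 998.3·9.81·31.25 = 306.0 kPa

Δp ≈ 306 kPa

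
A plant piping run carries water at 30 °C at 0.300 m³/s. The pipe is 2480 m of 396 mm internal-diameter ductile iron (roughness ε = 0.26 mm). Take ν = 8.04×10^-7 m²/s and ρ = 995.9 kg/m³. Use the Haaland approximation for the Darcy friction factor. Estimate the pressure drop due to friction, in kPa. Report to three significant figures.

V = 4Q/(πD²) = 4·0.300/(π·0.396²) = 2.436 m/s
Re = VD/ν = 2.436·0.396/8.04×10^-7 = 1.20×10^6 → turbulent
ε/D = 0.26/396 = 6.57×10^-4
Haaland: f = 0.01811
h_f = f(L/D)V²/(2g) = 0.01811·(2480/0.396)·2.436²/(2·9.81) = 34.29 m
Δp = ρg·h_f = 995.9·9.81·34.29 = 335.0 kPa

Δp ≈ 335 kPa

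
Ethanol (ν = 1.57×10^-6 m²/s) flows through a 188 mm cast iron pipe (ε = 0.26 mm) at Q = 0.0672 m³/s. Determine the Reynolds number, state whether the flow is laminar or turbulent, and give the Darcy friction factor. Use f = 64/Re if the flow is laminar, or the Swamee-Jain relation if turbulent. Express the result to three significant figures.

V = 4Q/(πD²) = 2.421 m/s
Re = VD/ν = 2.421·0.188/1.57×10^-6 = 2.90×10^5
Re > 4000 → turbulent; ε/D = 0.00138
Swamee-Jain: f = 0.02223

Re ≈ 2.90×10^5; turbulent; f ≈ 0.0222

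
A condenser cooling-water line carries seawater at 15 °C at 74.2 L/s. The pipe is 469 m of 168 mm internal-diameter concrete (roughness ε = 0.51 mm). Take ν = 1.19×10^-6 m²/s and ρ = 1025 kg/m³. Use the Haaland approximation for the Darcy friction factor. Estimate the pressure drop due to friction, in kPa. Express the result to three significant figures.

V = 4Q/(πD²) = 4·0.0742/(π·0.168²) = 3.347 m/s
Re = VD/ν = 3.347·0.168/1.19×10^-6 = 4.73×10^5 → turbulent
ε/D = 0.51/168 = 0.00304
Haaland: f = 0.02656
h_f = f(L/D)V²/(2g) = 0.02656·(469/0.168)·3.347²/(2·9.81) = 42.34 m
Δp = ρg·h_f = 1025·9.81·42.34 = 425.8 kPa

Δp ≈ 426 kPa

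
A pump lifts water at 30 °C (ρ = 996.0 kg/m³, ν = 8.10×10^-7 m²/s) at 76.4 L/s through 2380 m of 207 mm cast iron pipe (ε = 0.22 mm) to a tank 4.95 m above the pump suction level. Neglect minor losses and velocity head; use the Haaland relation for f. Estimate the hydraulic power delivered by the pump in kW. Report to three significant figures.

P_hyd ≈ 49.7 kW

V = 4Q/(πD²) = 2.270 m/s; Re = 5.80×10^5; ε/D = 0.00106; f = 0.02040
h_f = f(L/D)V²/2g = 61.62 m
Total head H = z + h_f = 4.95 + 61.62 = 66.57 m
P_hyd = ρgQH = 996.0·9.81·0.0764·66.57 = 49.70 kW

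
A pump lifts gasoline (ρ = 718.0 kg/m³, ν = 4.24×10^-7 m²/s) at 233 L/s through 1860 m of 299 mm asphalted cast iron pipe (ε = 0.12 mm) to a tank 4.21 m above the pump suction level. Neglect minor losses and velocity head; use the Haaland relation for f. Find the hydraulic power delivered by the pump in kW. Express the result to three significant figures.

V = 4Q/(πD²) = 3.318 m/s; Re = 2.34×10^6; ε/D = 4.01×10^-4; f = 0.01616
h_f = f(L/D)V²/2g = 56.43 m
Total head H = z + h_f = 4.21 + 56.43 = 60.64 m
P_hyd = ρgQH = 718.0·9.81·0.233·60.64 = 99.53 kW

P_hyd ≈ 99.5 kW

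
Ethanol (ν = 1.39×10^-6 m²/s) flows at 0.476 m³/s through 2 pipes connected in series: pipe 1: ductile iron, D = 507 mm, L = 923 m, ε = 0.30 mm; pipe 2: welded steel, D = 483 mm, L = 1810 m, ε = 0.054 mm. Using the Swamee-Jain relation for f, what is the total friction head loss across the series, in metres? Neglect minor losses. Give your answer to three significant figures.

H ≈ 27.0 m

Pipe 1: V = 2.358 m/s, Re = 8.60×10^5, ε/D = 5.92×10^-4, f = 0.01797, h_1 = f(L/D)V²/2g = 9.267 m
Pipe 2: V = 2.598 m/s, Re = 9.03×10^5, ε/D = 1.12×10^-4, f = 0.01379, h_2 = f(L/D)V²/2g = 17.78 m
Series → Q common, losses add: H = Σh = 27.05 m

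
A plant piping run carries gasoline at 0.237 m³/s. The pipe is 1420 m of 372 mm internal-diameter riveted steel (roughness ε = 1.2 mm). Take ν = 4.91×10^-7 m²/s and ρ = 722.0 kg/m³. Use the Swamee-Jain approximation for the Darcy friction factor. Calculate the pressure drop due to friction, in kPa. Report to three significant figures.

Δp ≈ 176 kPa

V = 4Q/(πD²) = 4·0.237/(π·0.372²) = 2.181 m/s
Re = VD/ν = 2.181·0.372/4.91×10^-7 = 1.65×10^6 → turbulent
ε/D = 1.2/372 = 0.00323
Swamee-Jain: f = 0.02683
h_f = f(L/D)V²/(2g) = 0.02683·(1420/0.372)·2.181²/(2·9.81) = 24.82 m
Δp = ρg·h_f = 722.0·9.81·24.82 = 175.8 kPa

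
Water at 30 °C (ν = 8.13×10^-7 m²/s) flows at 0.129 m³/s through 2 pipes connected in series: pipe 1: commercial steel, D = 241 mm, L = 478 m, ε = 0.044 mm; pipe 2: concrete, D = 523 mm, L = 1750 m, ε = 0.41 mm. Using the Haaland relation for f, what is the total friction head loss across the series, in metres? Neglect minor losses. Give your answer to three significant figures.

Pipe 1: V = 2.828 m/s, Re = 8.38×10^5, ε/D = 1.83×10^-4, f = 0.01455, h_1 = f(L/D)V²/2g = 11.76 m
Pipe 2: V = 0.6005 m/s, Re = 3.86×10^5, ε/D = 7.84×10^-4, f = 0.01935, h_2 = f(L/D)V²/2g = 1.190 m
Series → Q common, losses add: H = Σh = 12.95 m

H ≈ 13.0 m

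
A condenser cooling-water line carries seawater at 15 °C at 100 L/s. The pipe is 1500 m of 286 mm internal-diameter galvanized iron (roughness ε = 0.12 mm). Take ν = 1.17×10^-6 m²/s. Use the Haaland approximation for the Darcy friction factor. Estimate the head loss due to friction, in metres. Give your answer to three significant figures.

h_f ≈ 11.2 m

V = 4Q/(πD²) = 4·0.100/(π·0.286²) = 1.557 m/s
Re = VD/ν = 1.557·0.286/1.17×10^-6 = 3.81×10^5 → turbulent
ε/D = 0.12/286 = 4.20×10^-4
Haaland: f = 0.01731
h_f = f(L/D)V²/(2g) = 0.01731·(1500/0.286)·1.557²/(2·9.81) = 11.21 m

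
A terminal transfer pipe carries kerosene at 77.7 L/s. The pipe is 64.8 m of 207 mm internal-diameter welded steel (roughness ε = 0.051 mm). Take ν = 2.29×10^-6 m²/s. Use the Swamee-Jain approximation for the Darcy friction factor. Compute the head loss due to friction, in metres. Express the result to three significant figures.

h_f ≈ 1.48 m

V = 4Q/(πD²) = 4·0.0777/(π·0.207²) = 2.309 m/s
Re = VD/ν = 2.309·0.207/2.29×10^-6 = 2.09×10^5 → turbulent
ε/D = 0.051/207 = 2.46×10^-4
Swamee-Jain: f = 0.01736
h_f = f(L/D)V²/(2g) = 0.01736·(64.8/0.207)·2.309²/(2·9.81) = 1.476 m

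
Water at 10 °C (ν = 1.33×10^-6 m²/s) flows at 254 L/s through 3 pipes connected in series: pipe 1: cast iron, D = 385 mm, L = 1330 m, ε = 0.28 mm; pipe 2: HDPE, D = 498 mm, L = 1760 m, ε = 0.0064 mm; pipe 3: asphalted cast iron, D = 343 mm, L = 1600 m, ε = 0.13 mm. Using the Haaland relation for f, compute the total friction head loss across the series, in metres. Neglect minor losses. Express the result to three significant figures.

Pipe 1: V = 2.182 m/s, Re = 6.32×10^5, ε/D = 7.27×10^-4, f = 0.01876, h_1 = f(L/D)V²/2g = 15.72 m
Pipe 2: V = 1.304 m/s, Re = 4.88×10^5, ε/D = 1.29×10^-5, f = 0.01326, h_2 = f(L/D)V²/2g = 4.063 m
Pipe 3: V = 2.749 m/s, Re = 7.09×10^5, ε/D = 3.79×10^-4, f = 0.01648, h_3 = f(L/D)V²/2g = 29.61 m
Series → Q common, losses add: H = Σh = 49.39 m

H ≈ 49.4 m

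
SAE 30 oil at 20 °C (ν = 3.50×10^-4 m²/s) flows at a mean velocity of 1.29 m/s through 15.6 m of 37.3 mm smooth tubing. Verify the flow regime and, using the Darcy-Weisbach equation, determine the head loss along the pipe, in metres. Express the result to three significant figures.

Re = VD/ν = 1.29·0.03730/3.50×10^-4 = 137 → laminar (Re < 2300)
f = 64/Re = 0.4655
h_f = f(L/D)V²/(2g) = 0.4655·(15.6/0.03730)·1.29²/(2·9.81) = 16.51 m

h_f ≈ 16.5 m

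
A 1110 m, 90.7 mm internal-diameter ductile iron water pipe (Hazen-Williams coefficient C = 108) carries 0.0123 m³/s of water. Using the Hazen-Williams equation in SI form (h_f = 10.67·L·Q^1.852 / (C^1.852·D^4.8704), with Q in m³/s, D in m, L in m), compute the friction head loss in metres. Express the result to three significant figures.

h_f = 10.67·1110·0.0123^1.852 / (108^1.852·0.0907^4.8704) = 70.30 m

h_f ≈ 70.3 m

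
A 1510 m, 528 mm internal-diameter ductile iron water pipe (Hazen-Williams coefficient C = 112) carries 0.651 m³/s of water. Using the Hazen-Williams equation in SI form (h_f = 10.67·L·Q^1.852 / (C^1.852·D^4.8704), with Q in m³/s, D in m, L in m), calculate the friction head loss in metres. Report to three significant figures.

h_f ≈ 26.2 m

h_f = 10.67·1510·0.651^1.852 / (112^1.852·0.528^4.8704) = 26.16 m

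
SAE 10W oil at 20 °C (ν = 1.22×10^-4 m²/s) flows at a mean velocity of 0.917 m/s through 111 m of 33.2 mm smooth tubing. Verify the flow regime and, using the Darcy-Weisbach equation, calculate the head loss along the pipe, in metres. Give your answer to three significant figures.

h_f ≈ 36.7 m

Re = VD/ν = 0.917·0.03320/1.22×10^-4 = 250 → laminar (Re < 2300)
f = 64/Re = 0.2565
h_f = f(L/D)V²/(2g) = 0.2565·(111/0.03320)·0.917²/(2·9.81) = 36.75 m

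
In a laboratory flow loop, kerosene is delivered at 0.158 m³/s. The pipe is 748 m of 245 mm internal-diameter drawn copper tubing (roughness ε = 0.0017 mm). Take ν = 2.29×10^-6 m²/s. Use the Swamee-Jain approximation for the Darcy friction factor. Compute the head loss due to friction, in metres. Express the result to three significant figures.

V = 4Q/(πD²) = 4·0.158/(π·0.245²) = 3.351 m/s
Re = VD/ν = 3.351·0.245/2.29×10^-6 = 3.59×10^5 → turbulent
ε/D = 0.0017/245 = 6.94×10^-6
Swamee-Jain: f = 0.01400
h_f = f(L/D)V²/(2g) = 0.01400·(748/0.245)·3.351²/(2·9.81) = 24.46 m

h_f ≈ 24.5 m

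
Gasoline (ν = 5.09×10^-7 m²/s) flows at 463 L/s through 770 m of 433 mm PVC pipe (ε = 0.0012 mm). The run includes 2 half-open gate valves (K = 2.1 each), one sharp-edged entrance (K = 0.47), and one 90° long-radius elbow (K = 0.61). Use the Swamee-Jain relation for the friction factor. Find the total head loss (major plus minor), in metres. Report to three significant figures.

H_L ≈ 11.6 m

V = 4Q/(πD²) = 3.144 m/s; V²/2g = 0.5039 m
Re = 2.67×10^6, ε/D = 2.77×10^-6 → f = 0.01003 (Swamee-Jain)
Major: h_f = f(L/D)·V²/2g = 0.01003·1778·0.5039 = 8.988 m
Minor: ΣK = 5.28; h_m = ΣK·V²/2g = 2.661 m
Total H_L = 8.988 + 2.661 = 11.65 m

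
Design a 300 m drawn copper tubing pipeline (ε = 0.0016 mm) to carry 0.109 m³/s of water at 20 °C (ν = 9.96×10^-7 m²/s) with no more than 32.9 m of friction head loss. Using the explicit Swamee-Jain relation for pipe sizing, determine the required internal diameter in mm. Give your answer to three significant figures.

Swamee-Jain (Type III): D = 0.66·[ε^1.25·(LQ²/(gh_f))^4.75 + ν·Q^9.4·(L/(gh_f))^5.2]^0.04
LQ²/(gh_f) = 0.01104; L/(gh_f) = 0.9295
Term 1 = ε^1.25·(…)^4.75 = 2.88×10^-17; Term 2 = ν·Q^9.4·(…)^5.2 = 6.10×10^-16
D = 0.66·(2.88×10^-17 + 6.10×10^-16)^0.04 = 0.1628 m = 163 mm
Check: V = 5.23 m/s, Re = 8.56×10^5, f = 0.01214, h_f = 31.2 m ≈ 32.9 m ✓

D ≈ 163 mm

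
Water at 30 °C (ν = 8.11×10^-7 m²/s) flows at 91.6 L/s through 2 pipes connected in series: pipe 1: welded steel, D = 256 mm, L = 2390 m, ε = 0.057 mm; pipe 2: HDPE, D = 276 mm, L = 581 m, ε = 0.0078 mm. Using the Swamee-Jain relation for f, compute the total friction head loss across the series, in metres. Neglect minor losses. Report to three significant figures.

Pipe 1: V = 1.780 m/s, Re = 5.62×10^5, ε/D = 2.23×10^-4, f = 0.01558, h_1 = f(L/D)V²/2g = 23.47 m
Pipe 2: V = 1.531 m/s, Re = 5.21×10^5, ε/D = 2.83×10^-5, f = 0.01344, h_2 = f(L/D)V²/2g = 3.381 m
Series → Q common, losses add: H = Σh = 26.85 m

H ≈ 26.9 m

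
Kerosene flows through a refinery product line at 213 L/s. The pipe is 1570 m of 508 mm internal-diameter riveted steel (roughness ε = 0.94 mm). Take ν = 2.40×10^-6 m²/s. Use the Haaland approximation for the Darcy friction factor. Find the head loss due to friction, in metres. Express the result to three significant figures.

V = 4Q/(πD²) = 4·0.213/(π·0.508²) = 1.051 m/s
Re = VD/ν = 1.051·0.508/2.40×10^-6 = 2.22×10^5 → turbulent
ε/D = 0.94/508 = 0.00185
Haaland: f = 0.02374
h_f = f(L/D)V²/(2g) = 0.02374·(1570/0.508)·1.051²/(2·9.81) = 4.129 m

h_f ≈ 4.13 m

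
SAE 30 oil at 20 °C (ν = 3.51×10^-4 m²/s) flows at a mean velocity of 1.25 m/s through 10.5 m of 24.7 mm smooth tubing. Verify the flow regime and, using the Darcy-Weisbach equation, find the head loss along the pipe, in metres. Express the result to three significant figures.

Re = VD/ν = 1.25·0.02470/3.51×10^-4 = 88.0 → laminar (Re < 2300)
f = 64/Re = 0.7276
h_f = f(L/D)V²/(2g) = 0.7276·(10.5/0.02470)·1.25²/(2·9.81) = 24.63 m

h_f ≈ 24.6 m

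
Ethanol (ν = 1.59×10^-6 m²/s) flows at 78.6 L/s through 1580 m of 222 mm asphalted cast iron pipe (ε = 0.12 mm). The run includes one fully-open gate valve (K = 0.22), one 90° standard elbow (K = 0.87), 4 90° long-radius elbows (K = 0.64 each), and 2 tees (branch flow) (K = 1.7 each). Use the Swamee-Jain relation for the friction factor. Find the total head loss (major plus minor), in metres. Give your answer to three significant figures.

V = 4Q/(πD²) = 2.031 m/s; V²/2g = 0.2102 m
Re = 2.84×10^5, ε/D = 5.41×10^-4 → f = 0.01863 (Swamee-Jain)
Major: h_f = f(L/D)·V²/2g = 0.01863·7117·0.2102 = 27.87 m
Minor: ΣK = 7.05; h_m = ΣK·V²/2g = 1.482 m
Total H_L = 27.87 + 1.482 = 29.35 m

H_L ≈ 29.3 m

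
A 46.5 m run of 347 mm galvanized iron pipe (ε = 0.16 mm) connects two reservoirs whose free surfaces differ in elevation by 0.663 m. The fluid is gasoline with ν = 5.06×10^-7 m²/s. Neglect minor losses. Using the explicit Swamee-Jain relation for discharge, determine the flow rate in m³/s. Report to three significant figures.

Q ≈ 0.228 m³/s

Swamee-Jain (Type II): Q = -0.965·√(gD⁵h_f/L)·ln[ε/(3.7D) + √(3.17ν²L/(gD³h_f))]
√(gD⁵h_f/L) = √(9.81·0.347⁵·0.663/46.5) = 0.02653
ε/(3.7D) = 1.25×10^-4; √(3.17ν²L/(gD³h_f)) = 1.18×10^-5
Q = -0.965·0.02653·ln(1.364×10^-4) = 0.2278 m³/s
Check: V = 2.41 m/s, Re = 1.65×10^6, f = 0.01681, h_f = 0.666 m ≈ 0.663 m ✓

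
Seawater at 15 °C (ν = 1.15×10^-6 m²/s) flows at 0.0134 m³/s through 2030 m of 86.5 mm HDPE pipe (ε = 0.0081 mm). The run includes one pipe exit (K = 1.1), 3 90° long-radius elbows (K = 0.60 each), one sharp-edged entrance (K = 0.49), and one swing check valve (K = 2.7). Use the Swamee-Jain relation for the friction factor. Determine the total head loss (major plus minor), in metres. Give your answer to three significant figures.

H_L ≈ 106 m

V = 4Q/(πD²) = 2.280 m/s; V²/2g = 0.2650 m
Re = 1.72×10^5, ε/D = 9.36×10^-5 → f = 0.01675 (Swamee-Jain)
Major: h_f = f(L/D)·V²/2g = 0.01675·23468·0.2650 = 104.2 m
Minor: ΣK = 6.09; h_m = ΣK·V²/2g = 1.614 m
Total H_L = 104.2 + 1.614 = 105.8 m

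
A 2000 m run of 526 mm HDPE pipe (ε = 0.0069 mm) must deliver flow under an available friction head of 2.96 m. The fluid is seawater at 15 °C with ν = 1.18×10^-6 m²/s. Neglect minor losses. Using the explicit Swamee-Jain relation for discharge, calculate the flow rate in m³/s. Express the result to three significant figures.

Q ≈ 0.231 m³/s

Swamee-Jain (Type II): Q = -0.965·√(gD⁵h_f/L)·ln[ε/(3.7D) + √(3.17ν²L/(gD³h_f))]
√(gD⁵h_f/L) = √(9.81·0.526⁵·2.96/2000) = 0.02418
ε/(3.7D) = 3.55×10^-6; √(3.17ν²L/(gD³h_f)) = 4.57×10^-5
Q = -0.965·0.02418·ln(4.925×10^-5) = 0.2314 m³/s
Check: V = 1.06 m/s, Re = 4.75×10^5, f = 0.01342, h_f = 2.95 m ≈ 2.96 m ✓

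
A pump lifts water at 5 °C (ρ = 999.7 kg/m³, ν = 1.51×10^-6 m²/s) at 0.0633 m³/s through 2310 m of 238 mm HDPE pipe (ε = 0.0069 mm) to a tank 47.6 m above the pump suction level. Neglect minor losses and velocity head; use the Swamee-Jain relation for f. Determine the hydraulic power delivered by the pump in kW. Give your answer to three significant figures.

V = 4Q/(πD²) = 1.423 m/s; Re = 2.24×10^5; ε/D = 2.90×10^-5; f = 0.01547
h_f = f(L/D)V²/2g = 15.50 m
Total head H = z + h_f = 47.6 + 15.50 = 63.10 m
P_hyd = ρgQH = 999.7·9.81·0.0633·63.10 = 39.17 kW

P_hyd ≈ 39.2 kW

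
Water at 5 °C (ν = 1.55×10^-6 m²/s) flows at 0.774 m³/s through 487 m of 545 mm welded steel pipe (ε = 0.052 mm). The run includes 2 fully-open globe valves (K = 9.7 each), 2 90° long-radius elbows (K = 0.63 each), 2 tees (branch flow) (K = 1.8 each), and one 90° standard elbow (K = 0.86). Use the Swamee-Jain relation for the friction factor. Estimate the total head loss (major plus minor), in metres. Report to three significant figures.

H_L ≈ 20.7 m

V = 4Q/(πD²) = 3.318 m/s; V²/2g = 0.5611 m
Re = 1.17×10^6, ε/D = 9.54×10^-5 → f = 0.01327 (Swamee-Jain)
Major: h_f = f(L/D)·V²/2g = 0.01327·893.6·0.5611 = 6.654 m
Minor: ΣK = 25.1; h_m = ΣK·V²/2g = 14.09 m
Total H_L = 6.654 + 14.09 = 20.75 m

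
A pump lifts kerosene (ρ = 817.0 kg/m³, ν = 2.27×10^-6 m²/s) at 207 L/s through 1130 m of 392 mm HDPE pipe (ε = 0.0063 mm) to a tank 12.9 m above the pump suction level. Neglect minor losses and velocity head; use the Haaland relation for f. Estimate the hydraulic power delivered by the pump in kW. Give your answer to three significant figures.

V = 4Q/(πD²) = 1.715 m/s; Re = 2.96×10^5; ε/D = 1.61×10^-5; f = 0.01451
h_f = f(L/D)V²/2g = 6.271 m
Total head H = z + h_f = 12.9 + 6.271 = 19.17 m
P_hyd = ρgQH = 817.0·9.81·0.207·19.17 = 31.81 kW

P_hyd ≈ 31.8 kW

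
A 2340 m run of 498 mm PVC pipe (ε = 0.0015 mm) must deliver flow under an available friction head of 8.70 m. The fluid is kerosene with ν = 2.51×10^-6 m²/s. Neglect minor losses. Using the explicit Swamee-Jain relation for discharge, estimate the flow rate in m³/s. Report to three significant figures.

Q ≈ 0.310 m³/s

Swamee-Jain (Type II): Q = -0.965·√(gD⁵h_f/L)·ln[ε/(3.7D) + √(3.17ν²L/(gD³h_f))]
√(gD⁵h_f/L) = √(9.81·0.498⁵·8.70/2340) = 0.03342
ε/(3.7D) = 8.14×10^-7; √(3.17ν²L/(gD³h_f)) = 6.66×10^-5
Q = -0.965·0.03342·ln(6.740×10^-5) = 0.3098 m³/s
Check: V = 1.59 m/s, Re = 3.16×10^5, f = 0.01428, h_f = 8.65 m ≈ 8.70 m ✓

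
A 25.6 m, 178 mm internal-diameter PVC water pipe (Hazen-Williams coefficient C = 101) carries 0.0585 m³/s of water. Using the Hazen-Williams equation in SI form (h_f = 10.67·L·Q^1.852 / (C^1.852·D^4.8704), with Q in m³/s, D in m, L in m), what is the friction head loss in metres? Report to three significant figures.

h_f = 10.67·25.6·0.0585^1.852 / (101^1.852·0.178^4.8704) = 1.236 m

h_f ≈ 1.24 m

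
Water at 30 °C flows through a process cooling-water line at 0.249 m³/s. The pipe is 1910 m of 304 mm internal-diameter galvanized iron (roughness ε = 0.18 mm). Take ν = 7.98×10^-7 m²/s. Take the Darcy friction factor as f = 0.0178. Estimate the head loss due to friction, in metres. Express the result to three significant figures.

V = 4Q/(πD²) = 4·0.249/(π·0.304²) = 3.431 m/s
h_f = f(L/D)V²/(2g) = 0.01780·(1910/0.304)·3.431²/(2·9.81) = 67.08 m

h_f ≈ 67.1 m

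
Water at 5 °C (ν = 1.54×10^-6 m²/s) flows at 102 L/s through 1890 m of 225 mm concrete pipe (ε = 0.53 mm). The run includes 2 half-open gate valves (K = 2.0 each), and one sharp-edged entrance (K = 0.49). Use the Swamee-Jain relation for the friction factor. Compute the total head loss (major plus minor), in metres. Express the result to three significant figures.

V = 4Q/(πD²) = 2.565 m/s; V²/2g = 0.3354 m
Re = 3.75×10^5, ε/D = 0.00236 → f = 0.02504 (Swamee-Jain)
Major: h_f = f(L/D)·V²/2g = 0.02504·8400·0.3354 = 70.54 m
Minor: ΣK = 4.49; h_m = ΣK·V²/2g = 1.506 m
Total H_L = 70.54 + 1.506 = 72.05 m

H_L ≈ 72.0 m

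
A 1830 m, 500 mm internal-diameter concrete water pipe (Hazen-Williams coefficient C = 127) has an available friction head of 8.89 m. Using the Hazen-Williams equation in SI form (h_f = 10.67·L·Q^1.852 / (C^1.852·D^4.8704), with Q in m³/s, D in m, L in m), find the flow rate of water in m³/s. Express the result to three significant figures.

Rearranging: Q = [h_f·C^1.852·D^4.8704 / (10.67·L)]^(1/1.852)
Q = [8.89·127^1.852·0.500^4.8704 / (10.67·1830)]^0.540 = 0.3219 m³/s

Q ≈ 0.322 m³/s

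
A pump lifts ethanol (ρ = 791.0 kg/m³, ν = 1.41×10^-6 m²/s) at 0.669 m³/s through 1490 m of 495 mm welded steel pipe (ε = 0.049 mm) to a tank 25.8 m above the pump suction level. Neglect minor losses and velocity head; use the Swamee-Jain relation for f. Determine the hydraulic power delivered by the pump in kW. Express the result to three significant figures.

P_hyd ≈ 262 kW

V = 4Q/(πD²) = 3.476 m/s; Re = 1.22×10^6; ε/D = 9.90×10^-5; f = 0.01328
h_f = f(L/D)V²/2g = 24.62 m
Total head H = z + h_f = 25.8 + 24.62 = 50.42 m
P_hyd = ρgQH = 791.0·9.81·0.669·50.42 = 261.8 kW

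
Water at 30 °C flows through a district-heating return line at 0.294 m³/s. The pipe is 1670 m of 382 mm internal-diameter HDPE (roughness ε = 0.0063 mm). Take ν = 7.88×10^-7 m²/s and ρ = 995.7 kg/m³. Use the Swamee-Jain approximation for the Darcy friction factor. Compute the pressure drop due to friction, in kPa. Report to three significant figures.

Δp ≈ 167 kPa

V = 4Q/(πD²) = 4·0.294/(π·0.382²) = 2.565 m/s
Re = VD/ν = 2.565·0.382/7.88×10^-7 = 1.24×10^6 → turbulent
ε/D = 0.0063/382 = 1.65×10^-5
Swamee-Jain: f = 0.01164
h_f = f(L/D)V²/(2g) = 0.01164·(1670/0.382)·2.565²/(2·9.81) = 17.07 m
Δp = ρg·h_f = 995.7·9.81·17.07 = 166.8 kPa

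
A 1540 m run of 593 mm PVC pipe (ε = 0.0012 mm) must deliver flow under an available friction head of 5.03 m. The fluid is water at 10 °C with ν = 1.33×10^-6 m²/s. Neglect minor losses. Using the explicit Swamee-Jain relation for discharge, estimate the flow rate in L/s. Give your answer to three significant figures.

Swamee-Jain (Type II): Q = -0.965·√(gD⁵h_f/L)·ln[ε/(3.7D) + √(3.17ν²L/(gD³h_f))]
√(gD⁵h_f/L) = √(9.81·0.593⁵·5.03/1540) = 0.04847
ε/(3.7D) = 5.47×10^-7; √(3.17ν²L/(gD³h_f)) = 2.90×10^-5
Q = -0.965·0.04847·ln(2.952×10^-5) = 0.4879 m³/s
Check: V = 1.77 m/s, Re = 7.88×10^5, f = 0.01213, h_f = 5.01 m ≈ 5.03 m ✓

Q ≈ 488 L/s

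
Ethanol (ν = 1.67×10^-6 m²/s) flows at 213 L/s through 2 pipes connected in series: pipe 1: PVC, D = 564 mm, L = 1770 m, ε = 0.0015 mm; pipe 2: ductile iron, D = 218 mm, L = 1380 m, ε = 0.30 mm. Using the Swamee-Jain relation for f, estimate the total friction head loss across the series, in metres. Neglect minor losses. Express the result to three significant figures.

Pipe 1: V = 0.8526 m/s, Re = 2.88×10^5, ε/D = 2.66×10^-6, f = 0.01452, h_1 = f(L/D)V²/2g = 1.688 m
Pipe 2: V = 5.707 m/s, Re = 7.45×10^5, ε/D = 0.00138, f = 0.02168, h_2 = f(L/D)V²/2g = 227.8 m
Series → Q common, losses add: H = Σh = 229.4 m

H ≈ 229 m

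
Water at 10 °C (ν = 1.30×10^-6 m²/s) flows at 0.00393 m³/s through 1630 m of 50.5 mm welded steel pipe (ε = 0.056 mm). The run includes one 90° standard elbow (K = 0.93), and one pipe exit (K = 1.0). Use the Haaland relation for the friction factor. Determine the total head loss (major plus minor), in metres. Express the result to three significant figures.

V = 4Q/(πD²) = 1.962 m/s; V²/2g = 0.1962 m
Re = 7.62×10^4, ε/D = 0.00111 → f = 0.02290 (Haaland)
Major: h_f = f(L/D)·V²/2g = 0.02290·32277·0.1962 = 145.1 m
Minor: ΣK = 1.93; h_m = ΣK·V²/2g = 0.3787 m
Total H_L = 145.1 + 0.3787 = 145.4 m

H_L ≈ 145 m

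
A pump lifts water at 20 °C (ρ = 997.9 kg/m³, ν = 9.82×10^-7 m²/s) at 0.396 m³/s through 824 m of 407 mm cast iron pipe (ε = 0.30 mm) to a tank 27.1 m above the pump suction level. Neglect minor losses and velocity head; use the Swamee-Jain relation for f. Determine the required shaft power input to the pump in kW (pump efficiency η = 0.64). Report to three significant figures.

P_shaft ≈ 272 kW

V = 4Q/(πD²) = 3.044 m/s; Re = 1.26×10^6; ε/D = 7.37×10^-4; f = 0.01864
h_f = f(L/D)V²/2g = 17.82 m
Total head H = z + h_f = 27.1 + 17.82 = 44.92 m
P_hyd = ρgQH = 997.9·9.81·0.396·44.92 = 174.1 kW
P_shaft = P_hyd/η = 174.1/0.64 = 272.1 kW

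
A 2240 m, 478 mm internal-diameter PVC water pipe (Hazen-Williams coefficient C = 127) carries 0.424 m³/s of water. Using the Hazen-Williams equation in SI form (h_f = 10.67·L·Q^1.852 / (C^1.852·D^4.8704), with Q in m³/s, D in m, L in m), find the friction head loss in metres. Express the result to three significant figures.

h_f = 10.67·2240·0.424^1.852 / (127^1.852·0.478^4.8704) = 22.56 m

h_f ≈ 22.6 m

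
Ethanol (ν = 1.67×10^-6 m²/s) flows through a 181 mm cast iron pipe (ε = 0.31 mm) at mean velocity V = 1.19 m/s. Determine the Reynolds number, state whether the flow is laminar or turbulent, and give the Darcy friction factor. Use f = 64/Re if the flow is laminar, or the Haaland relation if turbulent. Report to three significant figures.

Re ≈ 1.29×10^5; turbulent; f ≈ 0.0238

Re = VD/ν = 1.190·0.181/1.67×10^-6 = 1.29×10^5
Re > 4000 → turbulent; ε/D = 0.00171
Haaland: f = 0.02384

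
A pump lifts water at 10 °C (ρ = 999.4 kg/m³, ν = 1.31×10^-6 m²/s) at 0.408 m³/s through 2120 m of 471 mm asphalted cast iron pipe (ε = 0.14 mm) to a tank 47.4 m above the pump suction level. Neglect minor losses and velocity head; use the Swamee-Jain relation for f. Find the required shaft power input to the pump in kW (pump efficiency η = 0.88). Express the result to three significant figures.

P_shaft ≈ 306 kW

V = 4Q/(πD²) = 2.342 m/s; Re = 8.42×10^5; ε/D = 2.97×10^-4; f = 0.01586
h_f = f(L/D)V²/2g = 19.95 m
Total head H = z + h_f = 47.4 + 19.95 = 67.35 m
P_hyd = ρgQH = 999.4·9.81·0.408·67.35 = 269.4 kW
P_shaft = P_hyd/η = 269.4/0.88 = 306.1 kW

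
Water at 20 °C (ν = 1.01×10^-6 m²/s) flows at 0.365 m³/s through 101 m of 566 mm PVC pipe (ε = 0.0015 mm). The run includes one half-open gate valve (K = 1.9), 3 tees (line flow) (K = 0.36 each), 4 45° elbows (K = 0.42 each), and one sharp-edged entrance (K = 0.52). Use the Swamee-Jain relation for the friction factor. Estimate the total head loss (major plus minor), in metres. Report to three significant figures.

V = 4Q/(πD²) = 1.451 m/s; V²/2g = 0.1073 m
Re = 8.13×10^5, ε/D = 2.65×10^-6 → f = 0.01208 (Swamee-Jain)
Major: h_f = f(L/D)·V²/2g = 0.01208·178.4·0.1073 = 0.2312 m
Minor: ΣK = 5.18; h_m = ΣK·V²/2g = 0.5556 m
Total H_L = 0.2312 + 0.5556 = 0.7868 m

H_L ≈ 0.787 m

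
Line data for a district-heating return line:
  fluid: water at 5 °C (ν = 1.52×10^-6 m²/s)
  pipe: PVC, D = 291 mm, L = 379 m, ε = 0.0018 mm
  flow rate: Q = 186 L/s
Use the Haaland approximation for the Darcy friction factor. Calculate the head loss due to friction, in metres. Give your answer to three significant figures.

h_f ≈ 6.74 m

V = 4Q/(πD²) = 4·0.186/(π·0.291²) = 2.797 m/s
Re = VD/ν = 2.797·0.291/1.52×10^-6 = 5.35×10^5 → turbulent
ε/D = 0.0018/291 = 6.19×10^-6
Haaland: f = 0.01298
h_f = f(L/D)V²/(2g) = 0.01298·(379/0.291)·2.797²/(2·9.81) = 6.737 m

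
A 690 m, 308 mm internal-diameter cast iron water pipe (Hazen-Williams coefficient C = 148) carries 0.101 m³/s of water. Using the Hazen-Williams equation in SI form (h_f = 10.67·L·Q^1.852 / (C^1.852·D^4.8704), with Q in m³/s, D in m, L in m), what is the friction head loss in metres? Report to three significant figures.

h_f = 10.67·690·0.101^1.852 / (148^1.852·0.308^4.8704) = 3.124 m

h_f ≈ 3.12 m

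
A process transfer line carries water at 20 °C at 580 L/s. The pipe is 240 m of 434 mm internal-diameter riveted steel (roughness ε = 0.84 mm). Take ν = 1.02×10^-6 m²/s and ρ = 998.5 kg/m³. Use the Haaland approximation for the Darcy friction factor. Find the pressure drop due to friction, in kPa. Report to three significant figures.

Δp ≈ 99.2 kPa

V = 4Q/(πD²) = 4·0.580/(π·0.434²) = 3.921 m/s
Re = VD/ν = 3.921·0.434/1.02×10^-6 = 1.67×10^6 → turbulent
ε/D = 0.84/434 = 0.00194
Haaland: f = 0.02336
h_f = f(L/D)V²/(2g) = 0.02336·(240/0.434)·3.921²/(2·9.81) = 10.12 m
Δp = ρg·h_f = 998.5·9.81·10.12 = 99.15 kPa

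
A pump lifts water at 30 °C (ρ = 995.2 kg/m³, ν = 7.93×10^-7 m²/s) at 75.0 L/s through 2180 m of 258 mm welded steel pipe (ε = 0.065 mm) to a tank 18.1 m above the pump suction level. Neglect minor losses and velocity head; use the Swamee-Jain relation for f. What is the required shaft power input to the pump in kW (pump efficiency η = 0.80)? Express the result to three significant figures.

P_shaft ≈ 29.6 kW

V = 4Q/(πD²) = 1.435 m/s; Re = 4.67×10^5; ε/D = 2.52×10^-4; f = 0.01606
h_f = f(L/D)V²/2g = 14.24 m
Total head H = z + h_f = 18.1 + 14.24 = 32.34 m
P_hyd = ρgQH = 995.2·9.81·0.0750·32.34 = 23.68 kW
P_shaft = P_hyd/η = 23.68/0.80 = 29.60 kW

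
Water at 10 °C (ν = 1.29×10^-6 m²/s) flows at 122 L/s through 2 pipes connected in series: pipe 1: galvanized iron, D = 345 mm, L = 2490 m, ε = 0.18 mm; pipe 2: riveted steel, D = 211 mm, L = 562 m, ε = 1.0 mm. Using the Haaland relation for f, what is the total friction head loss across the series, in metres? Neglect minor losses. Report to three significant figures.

Pipe 1: V = 1.305 m/s, Re = 3.49×10^5, ε/D = 5.22×10^-4, f = 0.01803, h_1 = f(L/D)V²/2g = 11.30 m
Pipe 2: V = 3.489 m/s, Re = 5.71×10^5, ε/D = 0.00474, f = 0.03010, h_2 = f(L/D)V²/2g = 49.74 m
Series → Q common, losses add: H = Σh = 61.04 m

H ≈ 61.0 m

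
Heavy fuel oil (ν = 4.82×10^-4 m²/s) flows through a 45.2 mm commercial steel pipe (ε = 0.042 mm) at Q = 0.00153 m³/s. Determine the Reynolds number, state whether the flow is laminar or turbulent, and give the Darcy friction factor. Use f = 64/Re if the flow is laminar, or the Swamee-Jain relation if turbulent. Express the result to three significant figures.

Re ≈ 89.4; laminar; f = 64/Re ≈ 0.716

V = 4Q/(πD²) = 0.9535 m/s
Re = VD/ν = 0.9535·0.0452/4.82×10^-4 = 89.4
Re < 2300 → laminar → f = 64/Re = 0.7158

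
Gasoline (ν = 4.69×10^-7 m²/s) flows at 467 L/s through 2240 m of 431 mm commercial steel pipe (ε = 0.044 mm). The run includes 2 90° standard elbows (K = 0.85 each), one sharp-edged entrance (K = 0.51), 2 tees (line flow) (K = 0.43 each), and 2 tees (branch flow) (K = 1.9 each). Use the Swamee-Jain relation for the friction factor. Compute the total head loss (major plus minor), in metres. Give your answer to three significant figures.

V = 4Q/(πD²) = 3.201 m/s; V²/2g = 0.5222 m
Re = 2.94×10^6, ε/D = 1.02×10^-4 → f = 0.01268 (Swamee-Jain)
Major: h_f = f(L/D)·V²/2g = 0.01268·5197·0.5222 = 34.41 m
Minor: ΣK = 6.87; h_m = ΣK·V²/2g = 3.588 m
Total H_L = 34.41 + 3.588 = 37.99 m

H_L ≈ 38.0 m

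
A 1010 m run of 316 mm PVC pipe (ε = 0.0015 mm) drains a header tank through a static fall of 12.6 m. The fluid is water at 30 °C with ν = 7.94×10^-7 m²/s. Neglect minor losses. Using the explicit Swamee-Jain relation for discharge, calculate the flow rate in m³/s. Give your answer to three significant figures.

Q ≈ 0.202 m³/s

Swamee-Jain (Type II): Q = -0.965·√(gD⁵h_f/L)·ln[ε/(3.7D) + √(3.17ν²L/(gD³h_f))]
√(gD⁵h_f/L) = √(9.81·0.316⁵·12.6/1010) = 0.01964
ε/(3.7D) = 1.28×10^-6; √(3.17ν²L/(gD³h_f)) = 2.27×10^-5
Q = -0.965·0.01964·ln(2.403×10^-5) = 0.2016 m³/s
Check: V = 2.57 m/s, Re = 1.02×10^6, f = 0.01168, h_f = 12.6 m ≈ 12.6 m ✓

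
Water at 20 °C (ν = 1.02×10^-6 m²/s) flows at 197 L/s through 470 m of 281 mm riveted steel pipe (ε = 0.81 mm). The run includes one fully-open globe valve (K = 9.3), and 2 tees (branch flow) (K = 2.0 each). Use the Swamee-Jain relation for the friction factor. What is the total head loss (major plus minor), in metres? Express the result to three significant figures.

V = 4Q/(πD²) = 3.177 m/s; V²/2g = 0.5143 m
Re = 8.75×10^5, ε/D = 0.00288 → f = 0.02611 (Swamee-Jain)
Major: h_f = f(L/D)·V²/2g = 0.02611·1673·0.5143 = 22.46 m
Minor: ΣK = 13.3; h_m = ΣK·V²/2g = 6.840 m
Total H_L = 22.46 + 6.840 = 29.30 m

H_L ≈ 29.3 m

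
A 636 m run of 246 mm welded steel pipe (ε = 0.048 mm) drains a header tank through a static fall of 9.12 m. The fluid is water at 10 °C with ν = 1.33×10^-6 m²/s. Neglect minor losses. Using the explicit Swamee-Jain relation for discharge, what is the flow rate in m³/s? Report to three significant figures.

Swamee-Jain (Type II): Q = -0.965·√(gD⁵h_f/L)·ln[ε/(3.7D) + √(3.17ν²L/(gD³h_f))]
√(gD⁵h_f/L) = √(9.81·0.246⁵·9.12/636) = 0.01126
ε/(3.7D) = 5.27×10^-5; √(3.17ν²L/(gD³h_f)) = 5.17×10^-5
Q = -0.965·0.01126·ln(1.045×10^-4) = 0.09958 m³/s
Check: V = 2.10 m/s, Re = 3.88×10^5, f = 0.01584, h_f = 9.16 m ≈ 9.12 m ✓

Q ≈ 0.0996 m³/s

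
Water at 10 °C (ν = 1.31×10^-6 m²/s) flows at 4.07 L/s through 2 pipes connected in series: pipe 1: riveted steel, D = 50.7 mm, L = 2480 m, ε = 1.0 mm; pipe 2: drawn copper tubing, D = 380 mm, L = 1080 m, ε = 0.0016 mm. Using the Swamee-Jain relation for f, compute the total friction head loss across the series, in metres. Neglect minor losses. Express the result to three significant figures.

Pipe 1: V = 2.016 m/s, Re = 7.80×10^4, ε/D = 0.0197, f = 0.04916, h_1 = f(L/D)V²/2g = 498.1 m
Pipe 2: V = 0.03589 m/s, Re = 1.04×10^4, ε/D = 4.21×10^-6, f = 0.03064, h_2 = f(L/D)V²/2g = 0.005716 m
Series → Q common, losses add: H = Σh = 498.1 m

H ≈ 498 m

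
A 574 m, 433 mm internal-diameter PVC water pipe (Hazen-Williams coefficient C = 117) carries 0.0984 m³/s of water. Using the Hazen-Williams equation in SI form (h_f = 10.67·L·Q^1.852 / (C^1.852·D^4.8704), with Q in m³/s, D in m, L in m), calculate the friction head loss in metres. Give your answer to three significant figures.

h_f = 10.67·574·0.0984^1.852 / (117^1.852·0.433^4.8704) = 0.7282 m

h_f ≈ 0.728 m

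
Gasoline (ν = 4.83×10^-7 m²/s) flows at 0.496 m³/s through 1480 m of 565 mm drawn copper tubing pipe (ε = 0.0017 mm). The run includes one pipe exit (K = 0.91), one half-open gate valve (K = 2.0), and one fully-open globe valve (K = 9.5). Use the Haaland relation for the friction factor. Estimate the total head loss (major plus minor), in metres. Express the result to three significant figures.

H_L ≈ 7.81 m

V = 4Q/(πD²) = 1.978 m/s; V²/2g = 0.1995 m
Re = 2.31×10^6, ε/D = 3.01×10^-6 → f = 0.01020 (Haaland)
Major: h_f = f(L/D)·V²/2g = 0.01020·2619·0.1995 = 5.330 m
Minor: ΣK = 12.4; h_m = ΣK·V²/2g = 2.475 m
Total H_L = 5.330 + 2.475 = 7.805 m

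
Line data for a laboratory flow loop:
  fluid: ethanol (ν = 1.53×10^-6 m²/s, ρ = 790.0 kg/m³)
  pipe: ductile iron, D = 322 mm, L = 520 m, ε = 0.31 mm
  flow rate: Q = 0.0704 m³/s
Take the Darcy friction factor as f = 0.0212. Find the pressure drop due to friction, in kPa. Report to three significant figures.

Δp ≈ 10.1 kPa

V = 4Q/(πD²) = 4·0.0704/(π·0.322²) = 0.8645 m/s
h_f = f(L/D)V²/(2g) = 0.02120·(520/0.322)·0.8645²/(2·9.81) = 1.304 m
Δp = ρg·h_f = 790.0·9.81·1.304 = 10.11 kPa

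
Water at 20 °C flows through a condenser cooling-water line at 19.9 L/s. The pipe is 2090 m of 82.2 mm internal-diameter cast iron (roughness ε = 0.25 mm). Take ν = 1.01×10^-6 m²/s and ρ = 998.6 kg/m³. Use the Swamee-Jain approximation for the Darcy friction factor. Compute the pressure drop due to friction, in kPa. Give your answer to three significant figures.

V = 4Q/(πD²) = 4·0.0199/(π·0.0822²) = 3.750 m/s
Re = VD/ν = 3.750·0.0822/1.01×10^-6 = 3.05×10^5 → turbulent
ε/D = 0.25/82.2 = 0.00304
Swamee-Jain: f = 0.02685
h_f = f(L/D)V²/(2g) = 0.02685·(2090/0.0822)·3.750²/(2·9.81) = 489.3 m
Δp = ρg·h_f = 998.6·9.81·489.3 = 4793 kPa

Δp ≈ 4790 kPa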